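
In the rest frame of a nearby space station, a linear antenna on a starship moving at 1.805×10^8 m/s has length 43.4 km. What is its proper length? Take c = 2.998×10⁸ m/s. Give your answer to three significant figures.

β = v/c = (1.805×10^8 m/s)/(2.998×10⁸ m/s) = 0.602068.
With β = 0.602068, γ = 1/√(1 − 0.602068²) = 1/√0.6375141 = 1.2524.
Proper length: L₀ = γ·L = 1.2524 × 43.4 = 54.4 km.

54.4 km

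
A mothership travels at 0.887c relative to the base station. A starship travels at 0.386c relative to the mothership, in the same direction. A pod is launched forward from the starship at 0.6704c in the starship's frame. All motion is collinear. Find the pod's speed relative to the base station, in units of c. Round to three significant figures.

Apply u = (u'+v)/(1+u'v) twice. Pod in the mothership frame: (0.6704+0.386)/(1+0.6704·0.386) = 1.0564/1.2587744 = 0.83923c.
That velocity, transformed to the rest frame of the base station: (0.83923+0.887)/(1+0.83923·0.887) = 1.72623/1.74439701 = 0.98959c.

0.990c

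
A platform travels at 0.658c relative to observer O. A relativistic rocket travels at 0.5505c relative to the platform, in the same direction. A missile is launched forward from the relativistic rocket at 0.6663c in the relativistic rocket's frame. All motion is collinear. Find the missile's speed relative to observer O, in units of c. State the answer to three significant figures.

First combine the missile and relativistic rocket (S''→S'): u₁ = (0.6663 + 0.5505)/(1 + 0.6663×0.5505) = 1.2168/1.36679815 = 0.89026.
Then combine with the platform (S'→S): u = (0.89026 + 0.658)/(1 + 0.89026×0.658) = 1.54826/1.58579108 = 0.97633.

0.976c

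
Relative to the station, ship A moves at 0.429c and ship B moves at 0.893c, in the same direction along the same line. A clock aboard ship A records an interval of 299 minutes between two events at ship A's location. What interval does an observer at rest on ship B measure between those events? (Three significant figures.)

454 minutes

Speed of ship A in ship B's frame: u = (v_A − v_B)/(1 − v_A v_B/c²) = (0.429 − 0.893)/(1 − 0.429×0.893) = −0.464/0.616903 = −0.75214; |u| = 0.75214c.
γ for this relative speed: γ = 1/√(1 − 0.565715) = 1.5174.
The clock on ship A records proper time, so ship B measures Δt = γΔτ = 1.5174 × 299 = 454 minutes.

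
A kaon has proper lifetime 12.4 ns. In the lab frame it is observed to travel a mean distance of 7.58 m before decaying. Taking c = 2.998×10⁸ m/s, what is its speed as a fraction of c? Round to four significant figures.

0.8978c

Let x = d/(cτ) = 7.580 m / (2.998×10⁸ m/s × 1.240×10^-8 s) = 2.039. Since d = βγcτ, x = βγ = β/√(1−β²).
Solving: β² = x²/(1+x²) = 4.15752/5.15752 = 0.806108, so β = 0.8978.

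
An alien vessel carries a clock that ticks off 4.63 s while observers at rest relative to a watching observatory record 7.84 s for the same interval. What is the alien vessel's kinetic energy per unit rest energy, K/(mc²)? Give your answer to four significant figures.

0.6933

γ = Δt/Δτ = 7.84/4.63 = 1.6933.
Since K = (γ−1)mc², K/(mc²) = 1.6933 − 1 = 0.6933.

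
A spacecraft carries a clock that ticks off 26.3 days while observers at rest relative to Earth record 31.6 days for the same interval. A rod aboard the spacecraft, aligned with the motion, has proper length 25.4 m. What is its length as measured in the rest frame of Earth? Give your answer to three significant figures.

21.1 m

From Δt = γΔτ: γ = 31.6/26.3 = 1.20152.
The rod contracts by the same γ: 25.4 m / 1.20152 = 21.1 m.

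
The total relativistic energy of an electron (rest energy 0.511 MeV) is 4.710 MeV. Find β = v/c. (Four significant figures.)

0.9941

Total energy E = γmc² gives γ = 4.710/0.511 = 9.2172.
Hence β = √(1 − 1/γ²) = √(1 − 0.0117707) = √0.9882293 = 0.9941.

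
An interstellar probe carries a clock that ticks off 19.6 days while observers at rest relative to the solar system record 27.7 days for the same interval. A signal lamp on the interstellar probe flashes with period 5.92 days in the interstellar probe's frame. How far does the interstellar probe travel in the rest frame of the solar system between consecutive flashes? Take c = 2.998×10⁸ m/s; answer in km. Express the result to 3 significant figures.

γ = Δt/Δτ = 27.7/19.6 = 1.41327.
β = √(1 − 1/γ²) = 0.70663. Lab-frame period = γτ = 1.41327×5.92 days = 8.3666 days. Distance = βc × γτ = 0.70663 × 2.998×10⁸ m/s × 722874.24 s = 1.5314×10^14 m = 1.53×10^11 km.

1.53×10^11 km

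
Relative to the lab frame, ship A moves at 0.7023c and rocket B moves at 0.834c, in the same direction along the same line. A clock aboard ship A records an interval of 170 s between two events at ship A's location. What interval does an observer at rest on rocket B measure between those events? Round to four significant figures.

Speed of ship A in rocket B's frame: u = (v_A − v_B)/(1 − v_A v_B/c²) = (0.7023 − 0.834)/(1 − 0.7023×0.834) = −0.1317/0.4142818 = −0.3179; |u| = 0.3179c.
γ for this relative speed: γ = 1/√(1 − 0.10106) = 1.0547.
Ship A's interval is proper; time dilation gives Δt_B = γΔτ = 1.0547 × 170 s = 179.3 s.

179.3 s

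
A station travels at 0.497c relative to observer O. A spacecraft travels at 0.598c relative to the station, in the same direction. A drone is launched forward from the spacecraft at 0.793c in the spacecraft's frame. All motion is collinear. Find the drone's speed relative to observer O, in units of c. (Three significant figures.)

0.981c

Compose velocities in two stages. Stage 1 (into S'): u₁ = (0.793+0.598)/(1+0.793×0.598) = 0.94355.
Stage 2 (into S): u = (0.94355+0.497)/(1+0.94355×0.497) = 0.98067, so the speed is 0.981c.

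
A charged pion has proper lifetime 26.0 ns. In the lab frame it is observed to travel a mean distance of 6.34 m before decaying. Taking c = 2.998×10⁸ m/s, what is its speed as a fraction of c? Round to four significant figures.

0.6310c

Let x = d/(cτ) = 6.340 m / (2.998×10⁸ m/s × 2.600×10^-8 s) = 0.81336. Since d = βγcτ, x = βγ = β/√(1−β²).
Solving: β² = x²/(1+x²) = 0.661554/1.661554 = 0.398154, so β = 0.6310.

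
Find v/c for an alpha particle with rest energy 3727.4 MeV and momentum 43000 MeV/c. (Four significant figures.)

0.9963

pc/(mc²) = 43000/3727.4 = 11.536 = βγ = β/√(1−β²).
So β² = x²/(1 + x²) with x = 11.536: x² = 133.079, β² = 133.079/134.079 = 0.992542, β = 0.9963.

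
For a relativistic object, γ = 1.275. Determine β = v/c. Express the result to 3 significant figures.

β = √(1 − 1/γ²) = √(1 − 1/1.625625) = √0.384852 = 0.620.

0.620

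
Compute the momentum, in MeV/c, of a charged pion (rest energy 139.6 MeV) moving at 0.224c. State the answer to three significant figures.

With β = 0.224, γ = 1/√(1 − 0.224²) = 1/√0.949824 = 1.0261.
Momentum: p = γβ·mc = 1.0261 × 0.224 × 139.6 MeV/c = 32.1 MeV/c.

32.1 MeV/c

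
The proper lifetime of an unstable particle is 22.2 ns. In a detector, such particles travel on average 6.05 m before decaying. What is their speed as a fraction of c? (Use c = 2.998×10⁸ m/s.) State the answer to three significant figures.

0.673c

d = βγcτ ⇒ βγ = d/(cτ) = 6.050 m / (6.65556 m) = 0.90901.
β = (βγ)/√(1+(βγ)²) = 0.90901/√1.826299 = 0.673.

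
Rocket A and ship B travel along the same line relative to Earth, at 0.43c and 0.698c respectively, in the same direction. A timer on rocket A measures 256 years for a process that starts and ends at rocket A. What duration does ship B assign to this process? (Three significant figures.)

The velocity of rocket A relative to ship B is (0.43 − 0.698)c / (1 − 0.43×0.698) = −0.38293c; relative speed 0.38293c.
At |u| = 0.38293c, γ = (1 − 0.146635)^(−1/2) = 1.0825.
Rocket A's interval is proper; time dilation gives Δt_B = γΔτ = 1.0825 × 256 years = 277 years.

277 years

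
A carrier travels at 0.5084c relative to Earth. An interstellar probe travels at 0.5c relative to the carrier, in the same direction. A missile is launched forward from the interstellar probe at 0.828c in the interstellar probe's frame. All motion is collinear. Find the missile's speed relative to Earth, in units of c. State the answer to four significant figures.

Apply u = (u'+v)/(1+u'v) twice. Missile in the carrier frame: (0.828+0.5)/(1+0.828·0.5) = 1.328/1.414 = 0.93918c.
That velocity, transformed to the rest frame of Earth: (0.93918+0.5084)/(1+0.93918·0.5084) = 1.44758/1.477479112 = 0.97976c.

0.9798c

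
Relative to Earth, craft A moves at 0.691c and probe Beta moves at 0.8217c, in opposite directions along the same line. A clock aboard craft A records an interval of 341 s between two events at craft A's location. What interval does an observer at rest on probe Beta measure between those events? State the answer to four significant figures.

The velocity of craft A relative to probe Beta is (0.691 + 0.8217)c / (1 + 0.691×0.8217) = 0.96486c; relative speed 0.96486c.
γ for this relative speed: γ = 1/√(1 − 0.930955) = 3.8057.
Craft A's interval is proper; time dilation gives Δt_B = γΔτ = 3.8057 × 341 s = 1298 s.

1298 s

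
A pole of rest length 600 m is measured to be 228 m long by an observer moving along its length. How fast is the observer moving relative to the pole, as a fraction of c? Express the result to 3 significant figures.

0.925c

Length contraction gives γ = L₀/L = 600/228 = 2.6316.
β = √(1 − 1/γ²) = √0.855602 = 0.925.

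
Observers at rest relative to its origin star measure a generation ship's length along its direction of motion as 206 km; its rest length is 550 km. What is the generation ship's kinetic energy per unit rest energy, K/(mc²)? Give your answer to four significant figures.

1.670

γ = L₀/L = 550/206 = 2.6699.
Since K = (γ−1)mc², K/(mc²) = 2.6699 − 1 = 1.670.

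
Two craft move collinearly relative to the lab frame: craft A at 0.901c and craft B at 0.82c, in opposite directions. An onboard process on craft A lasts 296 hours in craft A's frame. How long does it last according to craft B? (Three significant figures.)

Transform craft A's velocity into craft B's frame: (0.901 + 0.82)/(1 + 0.901·0.82) = 1.721/1.73882, so the relative speed is 0.98975c.
At |u| = 0.98975c, γ = (1 − 0.979605)^(−1/2) = 7.0023.
The clock on craft A records proper time, so craft B measures Δt = γΔτ = 7.0023 × 296 = 2070 hours.

2070 hours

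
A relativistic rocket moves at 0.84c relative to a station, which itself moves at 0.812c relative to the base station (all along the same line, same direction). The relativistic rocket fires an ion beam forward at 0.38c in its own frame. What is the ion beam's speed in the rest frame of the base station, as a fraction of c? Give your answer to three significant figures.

Compose velocities in two stages. Stage 1 (into S'): u₁ = (0.38+0.84)/(1+0.38×0.84) = 0.9248.
Stage 2 (into S): u = (0.9248+0.812)/(1+0.9248×0.812) = 0.99193, so the speed is 0.992c.

0.992c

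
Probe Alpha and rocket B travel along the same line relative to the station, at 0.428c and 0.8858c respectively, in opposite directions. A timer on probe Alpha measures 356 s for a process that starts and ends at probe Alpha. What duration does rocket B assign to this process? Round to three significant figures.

1170 s

Speed of probe Alpha in rocket B's frame: u = (v_A + v_B)/(1 + v_A v_B/c²) = (0.428 + 0.8858)/(1 + 0.428×0.8858) = 1.3138/1.3791224 = 0.95263; |u| = 0.95263c.
At |u| = 0.95263c, γ = (1 − 0.907504)^(−1/2) = 3.2881.
Probe Alpha's interval is proper; time dilation gives Δt_B = γΔτ = 3.2881 × 356 s = 1170 s.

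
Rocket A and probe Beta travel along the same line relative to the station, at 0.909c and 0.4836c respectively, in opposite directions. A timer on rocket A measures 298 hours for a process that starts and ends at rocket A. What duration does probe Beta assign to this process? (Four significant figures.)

Transform rocket A's velocity into probe Beta's frame: (0.909 + 0.4836)/(1 + 0.909·0.4836) = 1.3926/1.4395924, so the relative speed is 0.96736c.
γ for this relative speed: γ = 1/√(1 − 0.935785) = 3.9462.
The clock on rocket A records proper time, so probe Beta measures Δt = γΔτ = 3.9462 × 298 = 1176 hours.

1176 hours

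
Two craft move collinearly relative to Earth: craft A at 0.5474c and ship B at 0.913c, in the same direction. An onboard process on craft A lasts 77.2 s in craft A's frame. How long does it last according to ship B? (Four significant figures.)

The velocity of craft A relative to ship B is (0.5474 − 0.913)c / (1 − 0.5474×0.913) = −0.73087c; relative speed 0.73087c.
At |u| = 0.73087c, γ = (1 − 0.534171)^(−1/2) = 1.4652.
Craft A's interval is proper; time dilation gives Δt_B = γΔτ = 1.4652 × 77.2 s = 113.1 s.

113.1 s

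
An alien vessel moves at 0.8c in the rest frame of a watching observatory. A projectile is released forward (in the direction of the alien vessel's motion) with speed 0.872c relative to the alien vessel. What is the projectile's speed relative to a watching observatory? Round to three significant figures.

Relativistic velocity addition: u = (u' + v)/(1 + u'v/c²), with u' = 0.872c and v = 0.8c.
Numerator: 0.872 + 0.8 = 1.672. Denominator: 1 + (0.872)(0.8) = 1.6976.
u = 1.672/1.6976 = 0.98492, so the speed is 0.985c.

0.985c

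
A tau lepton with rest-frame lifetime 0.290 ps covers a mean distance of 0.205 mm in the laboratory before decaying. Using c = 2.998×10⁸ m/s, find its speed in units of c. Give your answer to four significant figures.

0.9206c

Let x = d/(cτ) = 2.050×10^-4 m / (2.998×10⁸ m/s × 2.900×10^-13 s) = 2.3579. Since d = βγcτ, x = βγ = β/√(1−β²).
Solving: β² = x²/(1+x²) = 5.55969/6.55969 = 0.847554, so β = 0.9206.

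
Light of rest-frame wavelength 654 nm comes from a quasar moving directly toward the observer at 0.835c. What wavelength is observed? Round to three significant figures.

Relativistic Doppler for wavelength: λ_obs = λ_src · √((1−β)/(1+β)).
With β = 0.835: factor = √(0.165/1.835) = 0.29986.
λ_obs = 654 × 0.29986 = 196 nm.

196 nm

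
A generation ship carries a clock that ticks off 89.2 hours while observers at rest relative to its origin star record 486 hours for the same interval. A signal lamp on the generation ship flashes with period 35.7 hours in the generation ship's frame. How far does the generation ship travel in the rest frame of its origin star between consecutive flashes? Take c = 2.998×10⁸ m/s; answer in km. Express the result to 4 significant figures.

2.064×10^11 km

The time-dilation ratio gives γ = 486/89.2 = 5.44843.
β = √(1 − 1/γ²) = 0.98301. Lab-frame period = γτ = 5.44843×35.7 hours = 194.51 hours. Distance = βc × γτ = 0.98301 × 2.998×10⁸ m/s × 700236 s = 2.0636×10^14 m = 2.064×10^11 km.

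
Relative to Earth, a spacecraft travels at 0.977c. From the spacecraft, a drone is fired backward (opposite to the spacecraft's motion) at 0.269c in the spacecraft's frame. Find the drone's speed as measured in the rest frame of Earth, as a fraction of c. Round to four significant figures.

0.9604c

In units of c, u = (u' + v)/(1 + u'v) with u' = −0.269 and v = 0.977.
Numerator: −0.269 + 0.977 = 0.708. Denominator: 1 + (−0.269)(0.977) = 0.737187.
u = 0.708/0.737187 = 0.96041, so the speed is 0.9604c.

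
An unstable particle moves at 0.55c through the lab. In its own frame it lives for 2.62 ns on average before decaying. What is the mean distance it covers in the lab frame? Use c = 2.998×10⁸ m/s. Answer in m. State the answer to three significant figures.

β² = 0.3025, so γ = 1/√0.6975 = 1.1974.
Lab-frame lifetime: Δt = γτ = 1.1974 × 2.62 ns = 3.1372 ns.
Distance: d = vΔt = 0.55 × 2.998×10⁸ m/s × 3.1372×10^-9 s = 0.517 m.

0.517 m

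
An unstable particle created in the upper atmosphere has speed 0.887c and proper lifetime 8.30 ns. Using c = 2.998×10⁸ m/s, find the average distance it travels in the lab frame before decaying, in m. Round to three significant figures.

4.78 m

With β = 0.887, γ = 1/√(1 − 0.887²) = 1/√0.213231 = 2.1656.
Lab-frame lifetime: Δt = γτ = 2.1656 × 8.30 ns = 17.974 ns.
Distance: d = vΔt = 0.887 × 2.998×10⁸ m/s × 1.7974×10^-8 s = 4.78 m.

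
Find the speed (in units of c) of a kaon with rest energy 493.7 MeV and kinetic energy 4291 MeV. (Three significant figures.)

K = (γ−1)mc², so γ = 1 + 4291/493.7 = 9.6915.
Then v/c = √(1 − γ⁻²) = √(1 − 0.0106468) = √0.9893532 = 0.995.

0.995c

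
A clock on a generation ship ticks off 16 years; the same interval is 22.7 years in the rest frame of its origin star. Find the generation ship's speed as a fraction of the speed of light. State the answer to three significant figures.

0.709c

γ = Δt/Δτ = 22.7/16 = 1.4187.
β = √(1 − 1/γ²) = √(1 − 0.496843) = √0.503157 = 0.709.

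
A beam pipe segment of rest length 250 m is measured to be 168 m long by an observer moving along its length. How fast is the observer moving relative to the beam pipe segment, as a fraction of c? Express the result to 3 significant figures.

0.741c

Length contraction gives γ = L₀/L = 250/168 = 1.4881.
β = √(1 − 1/γ²) = √0.548419 = 0.741.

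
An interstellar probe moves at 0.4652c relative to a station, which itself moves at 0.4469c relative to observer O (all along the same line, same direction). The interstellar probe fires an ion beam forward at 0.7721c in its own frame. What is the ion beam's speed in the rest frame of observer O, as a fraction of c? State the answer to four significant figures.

0.9647c

Apply u = (u'+v)/(1+u'v) twice. Ion beam in the station frame: (0.7721+0.4652)/(1+0.7721·0.4652) = 1.2373/1.35918092 = 0.91033c.
That velocity, transformed to the rest frame of observer O: (0.91033+0.4469)/(1+0.91033·0.4469) = 1.35723/1.406826477 = 0.96475c.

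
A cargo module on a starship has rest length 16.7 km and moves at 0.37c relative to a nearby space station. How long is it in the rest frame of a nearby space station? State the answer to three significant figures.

With β = 0.37, γ = 1/√(1 − 0.37²) = 1/√0.8631 = 1.0764.
Length contraction: L = L₀/γ = 16.7/1.0764 = 15.5 km.

15.5 km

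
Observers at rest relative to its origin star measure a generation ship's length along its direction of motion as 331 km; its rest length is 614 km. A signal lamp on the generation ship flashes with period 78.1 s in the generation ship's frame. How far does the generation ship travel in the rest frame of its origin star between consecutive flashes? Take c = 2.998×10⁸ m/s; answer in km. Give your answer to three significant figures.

3.66×10^7 km

γ = L₀/L = 614/331 = 1.85498.
β = √(1 − 1/γ²) = 0.84225. Lab-frame period = γτ = 1.85498×78.1 s = 144.87 s. Distance = βc × γτ = 0.84225 × 2.998×10⁸ m/s × 144.87 s = 3.6581×10^10 m = 3.66×10^7 km.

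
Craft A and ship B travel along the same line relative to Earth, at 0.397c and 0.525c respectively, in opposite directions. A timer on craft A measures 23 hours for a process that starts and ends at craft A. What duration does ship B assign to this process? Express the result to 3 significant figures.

The velocity of craft A relative to ship B is (0.397 + 0.525)c / (1 + 0.397×0.525) = 0.76298c; relative speed 0.76298c.
γ for this relative speed: γ = 1/√(1 − 0.582138) = 1.547.
Craft A's interval is proper; time dilation gives Δt_B = γΔτ = 1.547 × 23 hours = 35.6 hours.

35.6 hours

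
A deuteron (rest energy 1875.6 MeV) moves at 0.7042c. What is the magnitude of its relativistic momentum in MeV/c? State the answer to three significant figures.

γ = 1/√(1 − β²) = 1/√(1 − 0.49589764) = 1/√0.50410236 = 1/0.710002 = 1.4084.
Momentum: p = γβ·mc = 1.4084 × 0.7042 × 1875.6 MeV/c = 1860 MeV/c.

1860 MeV/c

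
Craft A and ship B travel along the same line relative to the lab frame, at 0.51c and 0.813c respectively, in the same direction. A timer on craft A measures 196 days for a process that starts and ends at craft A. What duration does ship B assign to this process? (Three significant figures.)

229 days

Transform craft A's velocity into ship B's frame: (0.51 − 0.813)/(1 − 0.51·0.813) = −0.303/0.58537, so the relative speed is 0.51762c.
γ for this relative speed: γ = 1/√(1 − 0.26793) = 1.1688.
The clock on craft A records proper time, so ship B measures Δt = γΔτ = 1.1688 × 196 = 229 days.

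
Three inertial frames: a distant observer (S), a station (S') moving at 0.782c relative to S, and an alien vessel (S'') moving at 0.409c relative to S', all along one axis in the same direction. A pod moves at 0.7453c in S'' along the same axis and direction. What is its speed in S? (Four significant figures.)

Compose velocities in two stages. Stage 1 (into S'): u₁ = (0.7453+0.409)/(1+0.7453×0.409) = 0.88464.
Stage 2 (into S): u = (0.88464+0.782)/(1+0.88464×0.782) = 0.98513, so the speed is 0.9851c.

0.9851c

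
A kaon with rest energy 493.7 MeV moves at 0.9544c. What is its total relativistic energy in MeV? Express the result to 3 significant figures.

1650 MeV

With β = 0.9544, γ = 1/√(1 − 0.9544²) = 1/√0.08912064 = 3.3497.
Total energy: E = γmc² = 3.3497 × 493.7 MeV = 1650 MeV.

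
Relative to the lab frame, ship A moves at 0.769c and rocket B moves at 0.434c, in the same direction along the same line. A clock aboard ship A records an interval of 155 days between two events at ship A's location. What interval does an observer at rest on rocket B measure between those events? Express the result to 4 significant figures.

The velocity of ship A relative to rocket B is (0.769 − 0.434)c / (1 − 0.769×0.434) = 0.50281c; relative speed 0.50281c.
At |u| = 0.50281c, γ = (1 − 0.252818)^(−1/2) = 1.1569.
Ship A's interval is proper; time dilation gives Δt_B = γΔτ = 1.1569 × 155 days = 179.3 days.

179.3 days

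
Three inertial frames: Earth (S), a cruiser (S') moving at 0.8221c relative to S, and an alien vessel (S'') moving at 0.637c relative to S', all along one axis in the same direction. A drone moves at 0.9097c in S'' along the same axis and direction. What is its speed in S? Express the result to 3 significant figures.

0.998c

Compose velocities in two stages. Stage 1 (into S'): u₁ = (0.9097+0.637)/(1+0.9097×0.637) = 0.97925.
Stage 2 (into S): u = (0.97925+0.8221)/(1+0.97925×0.8221) = 0.99795, so the speed is 0.998c.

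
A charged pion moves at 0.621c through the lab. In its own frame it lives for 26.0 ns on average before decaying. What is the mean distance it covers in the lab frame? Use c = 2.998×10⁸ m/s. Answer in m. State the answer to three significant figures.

Lorentz factor: γ = (1 − 0.385641)^(−1/2) = 1.2758.
Lab-frame lifetime: Δt = γτ = 1.2758 × 26.0 ns = 33.171 ns.
Distance: d = vΔt = 0.621 × 2.998×10⁸ m/s × 3.3171×10^-8 s = 6.18 m.

6.18 m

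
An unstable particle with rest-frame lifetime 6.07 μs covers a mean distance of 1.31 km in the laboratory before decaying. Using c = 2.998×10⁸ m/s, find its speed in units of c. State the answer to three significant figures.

0.584c

d = βγcτ ⇒ βγ = d/(cτ) = 1310 m / (1819.786 m) = 0.71986.
β = (βγ)/√(1+(βγ)²) = 0.71986/√1.518198 = 0.584.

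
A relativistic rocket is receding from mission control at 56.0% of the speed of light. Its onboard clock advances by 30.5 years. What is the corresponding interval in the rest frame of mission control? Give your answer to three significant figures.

β² = 0.3136, so γ = 1/√0.6864 = 1.207.
Time dilation: Δt = γ·Δτ = 1.207 × 30.5 = 36.8 years.

36.8 years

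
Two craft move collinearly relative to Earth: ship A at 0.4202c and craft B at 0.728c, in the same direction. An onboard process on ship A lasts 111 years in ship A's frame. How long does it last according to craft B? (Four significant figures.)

123.8 years

The velocity of ship A relative to craft B is (0.4202 − 0.728)c / (1 − 0.4202×0.728) = −0.44346c; relative speed 0.44346c.
γ for this relative speed: γ = 1/√(1 − 0.196657) = 1.1157.
The clock on ship A records proper time, so craft B measures Δt = γΔτ = 1.1157 × 111 = 123.8 years.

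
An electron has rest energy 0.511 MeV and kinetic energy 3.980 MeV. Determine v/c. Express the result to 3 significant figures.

0.994

γ = 1 + K/(mc²) = 1 + 3.980/0.511 = 8.7886.
β = √(1 − 1/γ²) = √(1 − 0.0129467) = √0.9870533 = 0.994.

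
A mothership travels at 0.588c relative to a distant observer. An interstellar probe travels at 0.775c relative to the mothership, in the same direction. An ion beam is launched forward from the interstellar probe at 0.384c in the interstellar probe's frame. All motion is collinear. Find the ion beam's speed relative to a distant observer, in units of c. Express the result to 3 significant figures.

0.971c

Compose velocities in two stages. Stage 1 (into S'): u₁ = (0.384+0.775)/(1+0.384×0.775) = 0.89319.
Stage 2 (into S): u = (0.89319+0.588)/(1+0.89319×0.588) = 0.97115, so the speed is 0.971c.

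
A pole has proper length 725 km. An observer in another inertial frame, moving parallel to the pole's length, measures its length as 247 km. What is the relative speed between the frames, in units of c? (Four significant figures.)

Length contraction gives γ = L₀/L = 725/247 = 2.9352.
β = √(1 − 1/γ²) = √0.883929 = 0.9402.

0.9402c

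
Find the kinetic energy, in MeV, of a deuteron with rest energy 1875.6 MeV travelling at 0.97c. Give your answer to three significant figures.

5840 MeV

β² = 0.9409, so γ = 1/√0.0591 = 4.1135.
Kinetic energy: K = (γ − 1)mc² = (4.1135 − 1) × 1875.6 MeV = 3.1135 × 1875.6 = 5840 MeV.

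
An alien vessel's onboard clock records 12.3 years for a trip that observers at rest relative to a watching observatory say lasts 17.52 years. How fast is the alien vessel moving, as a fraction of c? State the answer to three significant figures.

γ = Δt/Δτ = 17.52/12.3 = 1.4244.
β = √(1 − 1/γ²) = √(1 − 0.492874) = √0.507126 = 0.712.

0.712c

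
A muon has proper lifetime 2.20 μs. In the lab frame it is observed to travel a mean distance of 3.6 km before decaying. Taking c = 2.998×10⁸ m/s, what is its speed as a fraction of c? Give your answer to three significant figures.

Let x = d/(cτ) = 3600 m / (2.998×10⁸ m/s × 2.200×10^-6 s) = 5.4582. Since d = βγcτ, x = βγ = β/√(1−β²).
Solving: β² = x²/(1+x²) = 29.7919/30.7919 = 0.967524, so β = 0.984.

0.984c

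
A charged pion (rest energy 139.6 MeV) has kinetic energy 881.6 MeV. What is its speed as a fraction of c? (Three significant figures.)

0.991c

K = (γ−1)mc², so γ = 1 + 881.6/139.6 = 7.3152.
Then v/c = √(1 − γ⁻²) = √(1 − 0.0186873) = √0.9813127 = 0.991.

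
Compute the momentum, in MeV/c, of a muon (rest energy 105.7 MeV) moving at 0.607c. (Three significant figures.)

With β = 0.607, γ = 1/√(1 − 0.607²) = 1/√0.631551 = 1.2583.
Momentum: p = γβ·mc = 1.2583 × 0.607 × 105.7 MeV/c = 80.7 MeV/c.

80.7 MeV/c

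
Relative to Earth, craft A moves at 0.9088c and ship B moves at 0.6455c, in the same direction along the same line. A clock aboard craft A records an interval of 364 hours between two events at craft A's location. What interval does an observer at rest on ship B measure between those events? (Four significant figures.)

472.2 hours

Speed of craft A in ship B's frame: u = (v_A − v_B)/(1 − v_A v_B/c²) = (0.9088 − 0.6455)/(1 − 0.9088×0.6455) = 0.2633/0.4133696 = 0.63696; |u| = 0.63696c.
At |u| = 0.63696c, γ = (1 − 0.405718)^(−1/2) = 1.2972.
The clock on craft A records proper time, so ship B measures Δt = γΔτ = 1.2972 × 364 = 472.2 hours.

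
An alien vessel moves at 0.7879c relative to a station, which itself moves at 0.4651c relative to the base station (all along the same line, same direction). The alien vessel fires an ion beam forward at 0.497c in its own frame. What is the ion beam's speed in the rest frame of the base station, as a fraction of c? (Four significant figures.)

Compose velocities in two stages. Stage 1 (into S'): u₁ = (0.497+0.7879)/(1+0.497×0.7879) = 0.92333.
Stage 2 (into S): u = (0.92333+0.4651)/(1+0.92333×0.4651) = 0.97131, so the speed is 0.9713c.

0.9713c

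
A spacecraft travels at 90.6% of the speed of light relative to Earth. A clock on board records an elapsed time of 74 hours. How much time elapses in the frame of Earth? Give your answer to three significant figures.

With β = 0.906, γ = 1/√(1 − 0.906²) = 1/√0.179164 = 2.3625.
The onboard clock measures proper time, so the interval in the rest frame of Earth is dilated: Δt = γ·Δτ = 2.3625 × 74 hours = 175 hours.

175 hours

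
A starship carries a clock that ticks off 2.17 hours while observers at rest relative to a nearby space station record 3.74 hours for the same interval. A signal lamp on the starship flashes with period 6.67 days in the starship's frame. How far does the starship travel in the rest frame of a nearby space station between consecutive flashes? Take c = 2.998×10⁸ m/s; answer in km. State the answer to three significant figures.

The time-dilation ratio gives γ = 3.74/2.17 = 1.7235.
β = √(1 − 1/γ²) = 0.81446. Lab-frame period = γτ = 1.7235×6.67 days = 11.496 days. Distance = βc × γτ = 0.81446 × 2.998×10⁸ m/s × 993254.4 s = 2.4253×10^14 m = 2.43×10^11 km.

2.43×10^11 km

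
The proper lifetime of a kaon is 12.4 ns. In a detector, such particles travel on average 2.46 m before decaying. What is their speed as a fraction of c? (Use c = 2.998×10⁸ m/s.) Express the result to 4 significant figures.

Let x = d/(cτ) = 2.460 m / (2.998×10⁸ m/s × 1.240×10^-8 s) = 0.66173. Since d = βγcτ, x = βγ = β/√(1−β²).
Solving: β² = x²/(1+x²) = 0.437887/1.437887 = 0.304535, so β = 0.5518.

0.5518c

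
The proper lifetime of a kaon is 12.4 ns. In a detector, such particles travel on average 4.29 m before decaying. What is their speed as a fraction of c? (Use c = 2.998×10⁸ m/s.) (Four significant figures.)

0.7557c

d = βγcτ ⇒ βγ = d/(cτ) = 4.290 m / (3.71752 m) = 1.154.
β = (βγ)/√(1+(βγ)²) = 1.154/√2.33172 = 0.7557.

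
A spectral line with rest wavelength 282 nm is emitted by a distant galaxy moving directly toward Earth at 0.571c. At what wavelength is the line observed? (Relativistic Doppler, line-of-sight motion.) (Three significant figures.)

147 nm

Relativistic Doppler for wavelength: λ_obs = λ_src · √((1−β)/(1+β)).
With β = 0.571: factor = √(0.429/1.571) = 0.52257.
λ_obs = 282 × 0.52257 = 147 nm.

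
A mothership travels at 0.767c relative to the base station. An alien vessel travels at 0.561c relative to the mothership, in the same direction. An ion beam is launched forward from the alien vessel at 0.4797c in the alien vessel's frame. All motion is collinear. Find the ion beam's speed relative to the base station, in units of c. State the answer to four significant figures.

Apply u = (u'+v)/(1+u'v) twice. Ion beam in the mothership frame: (0.4797+0.561)/(1+0.4797·0.561) = 1.0407/1.2691117 = 0.82002c.
That velocity, transformed to the rest frame of the base station: (0.82002+0.767)/(1+0.82002·0.767) = 1.58702/1.62895534 = 0.97426c.

0.9743c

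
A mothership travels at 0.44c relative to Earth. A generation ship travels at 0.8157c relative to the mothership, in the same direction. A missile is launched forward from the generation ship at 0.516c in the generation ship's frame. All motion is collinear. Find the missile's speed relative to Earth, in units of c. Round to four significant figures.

0.9751c

Compose velocities in two stages. Stage 1 (into S'): u₁ = (0.516+0.8157)/(1+0.516×0.8157) = 0.93722.
Stage 2 (into S): u = (0.93722+0.44)/(1+0.93722×0.44) = 0.97511, so the speed is 0.9751c.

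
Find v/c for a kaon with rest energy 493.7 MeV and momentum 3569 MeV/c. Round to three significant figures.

βγ = pc/(mc²) = 3569/493.7 = 7.2291.
Since γ² = 1 + (βγ)² = 53.2599, γ = √53.2599 = 7.29794, and β = (βγ)/γ = 7.2291/7.29794 = 0.991.

0.991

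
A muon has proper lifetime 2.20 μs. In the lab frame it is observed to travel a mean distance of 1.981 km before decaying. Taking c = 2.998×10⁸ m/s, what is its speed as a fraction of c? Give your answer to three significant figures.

0.949c

d = βγcτ ⇒ βγ = d/(cτ) = 1981 m / (659.56 m) = 3.0035.
β = (βγ)/√(1+(βγ)²) = 3.0035/√10.02101 = 0.949.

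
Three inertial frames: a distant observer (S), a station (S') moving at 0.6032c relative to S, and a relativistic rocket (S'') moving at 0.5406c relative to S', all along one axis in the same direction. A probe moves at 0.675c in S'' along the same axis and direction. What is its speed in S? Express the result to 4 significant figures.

0.9718c

Compose velocities in two stages. Stage 1 (into S'): u₁ = (0.675+0.5406)/(1+0.675×0.5406) = 0.89061.
Stage 2 (into S): u = (0.89061+0.6032)/(1+0.89061×0.6032) = 0.97176, so the speed is 0.9718c.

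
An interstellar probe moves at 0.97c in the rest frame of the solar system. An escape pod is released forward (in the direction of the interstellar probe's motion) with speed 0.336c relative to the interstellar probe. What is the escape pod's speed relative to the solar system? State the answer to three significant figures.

In units of c, u = (u' + v)/(1 + u'v) with u' = 0.336 and v = 0.97.
Numerator: 0.336 + 0.97 = 1.306. Denominator: 1 + (0.336)(0.97) = 1.32592.
u = 1.306/1.32592 = 0.98498, so the speed is 0.985c.

0.985c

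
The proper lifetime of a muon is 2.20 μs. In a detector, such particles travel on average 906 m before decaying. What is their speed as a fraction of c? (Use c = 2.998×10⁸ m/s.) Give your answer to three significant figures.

0.808c

Let x = d/(cτ) = 906.0 m / (2.998×10⁸ m/s × 2.200×10^-6 s) = 1.3736. Since d = βγcτ, x = βγ = β/√(1−β²).
Solving: β² = x²/(1+x²) = 1.88678/2.88678 = 0.653593, so β = 0.808.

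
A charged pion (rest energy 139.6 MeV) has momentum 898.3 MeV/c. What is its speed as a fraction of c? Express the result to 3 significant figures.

0.988c

βγ = pc/(mc²) = 898.3/139.6 = 6.4348.
Since γ² = 1 + (βγ)² = 42.4067, γ = √42.4067 = 6.51204, and β = (βγ)/γ = 6.4348/6.51204 = 0.988.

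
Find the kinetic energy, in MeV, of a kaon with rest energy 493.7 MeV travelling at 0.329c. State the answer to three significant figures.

29.1 MeV

With β = 0.329, γ = 1/√(1 − 0.329²) = 1/√0.891759 = 1.058952.
Kinetic energy: K = (γ − 1)mc² = (1.058952 − 1) × 493.7 MeV = 0.058952 × 493.7 = 29.1 MeV.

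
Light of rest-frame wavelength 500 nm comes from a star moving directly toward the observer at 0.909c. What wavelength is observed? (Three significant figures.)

Relativistic Doppler for wavelength: λ_obs = λ_src · √((1−β)/(1+β)).
With β = 0.909: factor = √(0.091/1.909) = 0.21833.
λ_obs = 500 × 0.21833 = 109 nm.

109 nm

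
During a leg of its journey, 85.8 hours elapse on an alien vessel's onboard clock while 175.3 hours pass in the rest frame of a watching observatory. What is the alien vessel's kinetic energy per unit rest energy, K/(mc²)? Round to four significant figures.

γ = Δt/Δτ = 175.3/85.8 = 2.04312.
Since K = (γ−1)mc², K/(mc²) = 2.04312 − 1 = 1.043.

1.043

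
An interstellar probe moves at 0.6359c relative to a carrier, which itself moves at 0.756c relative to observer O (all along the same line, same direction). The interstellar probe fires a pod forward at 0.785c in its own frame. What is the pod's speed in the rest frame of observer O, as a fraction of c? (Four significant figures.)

0.9926c

Compose velocities in two stages. Stage 1 (into S'): u₁ = (0.785+0.6359)/(1+0.785×0.6359) = 0.94778.
Stage 2 (into S): u = (0.94778+0.756)/(1+0.94778×0.756) = 0.99258, so the speed is 0.9926c.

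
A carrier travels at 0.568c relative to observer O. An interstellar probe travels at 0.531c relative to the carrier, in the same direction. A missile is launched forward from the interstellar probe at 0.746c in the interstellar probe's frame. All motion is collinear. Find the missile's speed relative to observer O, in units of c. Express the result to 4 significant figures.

Compose velocities in two stages. Stage 1 (into S'): u₁ = (0.746+0.531)/(1+0.746×0.531) = 0.91467.
Stage 2 (into S): u = (0.91467+0.568)/(1+0.91467×0.568) = 0.97574, so the speed is 0.9757c.

0.9757c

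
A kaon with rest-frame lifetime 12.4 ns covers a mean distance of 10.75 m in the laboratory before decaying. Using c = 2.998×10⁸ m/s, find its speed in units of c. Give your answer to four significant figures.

0.9451c

Let x = d/(cτ) = 10.75 m / (2.998×10⁸ m/s × 1.240×10^-8 s) = 2.8917. Since d = βγcτ, x = βγ = β/√(1−β²).
Solving: β² = x²/(1+x²) = 8.36193/9.36193 = 0.893184, so β = 0.9451.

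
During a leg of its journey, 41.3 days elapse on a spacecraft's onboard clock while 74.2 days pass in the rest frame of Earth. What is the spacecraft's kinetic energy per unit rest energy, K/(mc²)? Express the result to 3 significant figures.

0.797

γ = Δt/Δτ = 74.2/41.3 = 1.79661.
Since K = (γ−1)mc², K/(mc²) = 1.79661 − 1 = 0.797.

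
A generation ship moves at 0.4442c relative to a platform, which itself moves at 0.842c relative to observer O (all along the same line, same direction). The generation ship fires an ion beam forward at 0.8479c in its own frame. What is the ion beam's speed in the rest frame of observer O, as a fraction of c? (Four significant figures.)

0.9946c

First combine the ion beam and generation ship (S''→S'): u₁ = (0.8479 + 0.4442)/(1 + 0.8479×0.4442) = 1.2921/1.37663718 = 0.93859.
Then combine with the platform (S'→S): u = (0.93859 + 0.842)/(1 + 0.93859×0.842) = 1.78059/1.79029278 = 0.99458.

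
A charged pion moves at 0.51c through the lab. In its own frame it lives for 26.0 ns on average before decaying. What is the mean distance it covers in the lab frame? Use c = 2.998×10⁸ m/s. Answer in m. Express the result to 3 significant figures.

4.62 m

β² = 0.2601, so γ = 1/√0.7399 = 1.1626.
Lab-frame lifetime: Δt = γτ = 1.1626 × 26.0 ns = 30.228 ns.
Distance: d = vΔt = 0.51 × 2.998×10⁸ m/s × 3.0228×10^-8 s = 4.62 m.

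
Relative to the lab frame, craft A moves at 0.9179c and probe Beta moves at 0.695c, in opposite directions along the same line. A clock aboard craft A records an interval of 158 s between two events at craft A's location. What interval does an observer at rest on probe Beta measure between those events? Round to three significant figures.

Transform craft A's velocity into probe Beta's frame: (0.9179 + 0.695)/(1 + 0.9179·0.695) = 1.6129/1.6379405, so the relative speed is 0.98471c.
At |u| = 0.98471c, γ = (1 − 0.969654)^(−1/2) = 5.7405.
The clock on craft A records proper time, so probe Beta measures Δt = γΔτ = 5.7405 × 158 = 907 s.

907 s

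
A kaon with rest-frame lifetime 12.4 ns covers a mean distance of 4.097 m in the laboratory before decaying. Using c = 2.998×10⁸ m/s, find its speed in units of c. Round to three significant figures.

d = βγcτ ⇒ βγ = d/(cτ) = 4.097 m / (3.71752 m) = 1.1021.
β = (βγ)/√(1+(βγ)²) = 1.1021/√2.21462 = 0.741.

0.741c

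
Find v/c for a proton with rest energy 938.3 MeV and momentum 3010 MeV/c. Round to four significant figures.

0.9547

βγ = pc/(mc²) = 3010/938.3 = 3.2079.
Since γ² = 1 + (βγ)² = 11.2906, γ = √11.2906 = 3.36015, and β = (βγ)/γ = 3.2079/3.36015 = 0.9547.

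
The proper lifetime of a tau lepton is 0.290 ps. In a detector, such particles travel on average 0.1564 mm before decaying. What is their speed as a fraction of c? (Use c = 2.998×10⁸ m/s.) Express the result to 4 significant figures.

0.8740c

d = βγcτ ⇒ βγ = d/(cτ) = 1.564×10^-4 m / (8.6942×10^-5 m) = 1.7989.
β = (βγ)/√(1+(βγ)²) = 1.7989/√4.23604 = 0.8740.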